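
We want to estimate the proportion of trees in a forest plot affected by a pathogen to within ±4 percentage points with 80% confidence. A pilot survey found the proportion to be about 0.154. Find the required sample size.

For a proportion with margin E = 0.04 at 80% confidence, z = 1.282.
n = p̂(1−p̂)(z/E)² = 0.154 × 0.846 × (1.282/0.04)² = 133.83
Round up: n = 134.

n = 134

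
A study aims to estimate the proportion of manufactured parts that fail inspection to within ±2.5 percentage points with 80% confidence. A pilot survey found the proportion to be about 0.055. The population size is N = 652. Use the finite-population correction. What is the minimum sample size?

For a proportion with margin E = 0.025 at 80% confidence, z = 1.282.
n = p̂(1−p̂)(z/E)² = 0.055 × 0.945 × (1.282/0.025)² = 136.68 — call this n₀.
Finite-population correction with N = 652: n = n₀ / (1 + (n₀−1)/N) = 136.68 / 1.208 = 113.15
Round up: n = 114.

114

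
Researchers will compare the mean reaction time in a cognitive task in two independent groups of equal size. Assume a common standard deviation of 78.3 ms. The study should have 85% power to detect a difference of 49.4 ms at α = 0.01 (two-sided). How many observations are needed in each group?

66 per group

For two equal groups, n per group = 2·((z_{α/2} + z_β)·σ/δ)².
z_{α/2} = 2.576; z_β = 1.036 (power 85%).
n = 2 × (3.612 × 78.3 / 49.4)² = 2 × 32.78 = 65.56
Round up: n = 66 per group.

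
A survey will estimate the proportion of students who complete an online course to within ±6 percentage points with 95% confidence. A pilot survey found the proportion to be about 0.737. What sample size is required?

For a proportion with margin E = 0.06 at 95% confidence, z = 1.960.
n = p̂(1−p̂)(z/E)² = 0.737 × 0.263 × (1.960/0.06)² = 206.84
Round up: n = 207.

n = 207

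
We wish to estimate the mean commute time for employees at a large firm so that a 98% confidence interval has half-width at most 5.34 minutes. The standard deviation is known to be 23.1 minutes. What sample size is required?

102

For a mean, the margin of error is E = z·σ/√n, so n = (zσ/E)².
At 98% confidence, z = 2.326.
n = (2.326 × 23.1 / 5.34)² = 101.24
Round up: n = 102.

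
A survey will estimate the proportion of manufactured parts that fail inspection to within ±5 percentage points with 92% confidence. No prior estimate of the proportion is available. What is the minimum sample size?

For a proportion with margin E = 0.05 at 92% confidence, z = 1.751.
With no prior estimate, use p = 0.5, which maximizes p(1−p) at 0.25.
n = 0.25 × (z/E)² = 0.25 × (1.751/0.05)² = 306.60
Round up: n = 307.

n = 307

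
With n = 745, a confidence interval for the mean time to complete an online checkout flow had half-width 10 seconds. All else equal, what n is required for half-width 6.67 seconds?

n = 1675

Margin of error scales as 1/√n, so n₂ = n₁·(E₁/E₂)².
n₂ = 745 × (10/6.67)² = 745 × 2.248 = 1674.76
Round up: n₂ = 1675.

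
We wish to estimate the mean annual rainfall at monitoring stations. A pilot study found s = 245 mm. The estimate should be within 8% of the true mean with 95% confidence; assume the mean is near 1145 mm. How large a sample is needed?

For a mean, the margin of error is E = z·σ/√n, so n = (zσ/E)².
At 95% confidence, z = 1.960.
E = 8% of 1145 = 91.6 mm.
n = (1.960 × 245 / 91.6)² = 27.48
Round up: n = 28.

n = 28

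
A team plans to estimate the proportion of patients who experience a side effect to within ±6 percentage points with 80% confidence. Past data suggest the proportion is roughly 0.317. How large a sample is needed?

99

For a proportion with margin E = 0.06 at 80% confidence, z = 1.282.
n = p̂(1−p̂)(z/E)² = 0.317 × 0.683 × (1.282/0.06)² = 98.84
Round up: n = 99.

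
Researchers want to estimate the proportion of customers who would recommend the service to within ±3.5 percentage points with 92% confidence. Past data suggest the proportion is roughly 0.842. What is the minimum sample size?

333

For a proportion with margin E = 0.035 at 92% confidence, z = 1.751.
n = p̂(1−p̂)(z/E)² = 0.842 × 0.158 × (1.751/0.035)² = 332.97
Round up: n = 333.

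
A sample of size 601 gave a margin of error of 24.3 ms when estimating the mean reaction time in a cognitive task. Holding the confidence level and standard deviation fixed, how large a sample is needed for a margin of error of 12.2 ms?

2385

Margin of error scales as 1/√n, so n₂ = n₁·(E₁/E₂)².
n₂ = 601 × (24.3/12.2)² = 601 × 3.967 = 2384.17
Round up: n₂ = 2385.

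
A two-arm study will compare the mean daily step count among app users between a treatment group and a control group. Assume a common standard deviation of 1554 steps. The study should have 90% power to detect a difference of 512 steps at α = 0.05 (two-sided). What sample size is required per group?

194 per group

For two equal groups, n per group = 2·((z_{α/2} + z_β)·σ/δ)².
z_{α/2} = 1.960; z_β = 1.282 (power 90%).
n = 2 × (3.242 × 1554 / 512)² = 2 × 96.83 = 193.66
Round up: n = 194 per group.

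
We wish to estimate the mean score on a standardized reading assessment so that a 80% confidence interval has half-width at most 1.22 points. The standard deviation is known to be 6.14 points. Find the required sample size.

For a mean, the margin of error is E = z·σ/√n, so n = (zσ/E)².
At 80% confidence, z = 1.282.
n = (1.282 × 6.14 / 1.22)² = 41.63
Round up: n = 42.

42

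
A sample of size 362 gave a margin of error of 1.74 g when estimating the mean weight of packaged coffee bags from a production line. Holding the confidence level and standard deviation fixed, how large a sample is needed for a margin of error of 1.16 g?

815

Margin of error scales as 1/√n, so n₂ = n₁·(E₁/E₂)².
n₂ = 362 × (1.74/1.16)² = 362 × 2.25 = 814.50
Round up: n₂ = 815.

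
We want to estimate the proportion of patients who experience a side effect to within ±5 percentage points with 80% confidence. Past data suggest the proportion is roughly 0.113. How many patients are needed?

66

For a proportion with margin E = 0.05 at 80% confidence, z = 1.282.
n = p̂(1−p̂)(z/E)² = 0.113 × 0.887 × (1.282/0.05)² = 65.89
Round up: n = 66.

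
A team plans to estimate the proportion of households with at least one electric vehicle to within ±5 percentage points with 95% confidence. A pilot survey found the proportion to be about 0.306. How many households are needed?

For a proportion with margin E = 0.05 at 95% confidence, z = 1.960.
n = p̂(1−p̂)(z/E)² = 0.306 × 0.694 × (1.960/0.05)² = 326.33
Round up: n = 327.

n = 327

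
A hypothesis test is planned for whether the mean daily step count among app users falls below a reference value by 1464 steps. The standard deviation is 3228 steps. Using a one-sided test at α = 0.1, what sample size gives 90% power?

32

For a one-sample z-test, n = ((z_α + z_β)·σ/δ)².
z_α = 1.282 (one-sided α = 0.1); z_β = 1.282 (power 90% → β = 0.1).
n = (2.564 × 3228 / 1464)² = 31.96
Round up: n = 32.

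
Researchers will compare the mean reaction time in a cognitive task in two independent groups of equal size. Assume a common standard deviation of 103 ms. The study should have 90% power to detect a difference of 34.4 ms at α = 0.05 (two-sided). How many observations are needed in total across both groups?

For two equal groups, n per group = 2·((z_{α/2} + z_β)·σ/δ)².
z_{α/2} = 1.960; z_β = 1.282 (power 90%).
n = 2 × (3.242 × 103 / 34.4)² = 2 × 94.23 = 188.46
Round up: n = 189 per group.
Total across both groups: 2 × 189 = 378.

378 total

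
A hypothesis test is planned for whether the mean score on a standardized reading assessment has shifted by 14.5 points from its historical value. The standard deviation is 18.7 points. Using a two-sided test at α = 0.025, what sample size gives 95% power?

For a one-sample z-test, n = ((z_{α/2} + z_β)·σ/δ)².
z_{α/2} = 2.241 (two-sided α = 0.025); z_β = 1.645 (power 95% → β = 0.05).
n = (3.886 × 18.7 / 14.5)² = 25.12
Round up: n = 26.

26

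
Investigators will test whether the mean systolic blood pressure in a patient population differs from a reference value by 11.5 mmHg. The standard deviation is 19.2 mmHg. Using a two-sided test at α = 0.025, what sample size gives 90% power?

For a one-sample z-test, n = ((z_{α/2} + z_β)·σ/δ)².
z_{α/2} = 2.241 (two-sided α = 0.025); z_β = 1.282 (power 90% → β = 0.1).
n = (3.523 × 19.2 / 11.5)² = 34.60
Round up: n = 35.

35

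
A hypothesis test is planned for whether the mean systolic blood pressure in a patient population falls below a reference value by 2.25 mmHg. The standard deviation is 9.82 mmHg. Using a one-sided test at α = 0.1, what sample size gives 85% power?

103

For a one-sample z-test, n = ((z_α + z_β)·σ/δ)².
z_α = 1.282 (one-sided α = 0.1); z_β = 1.036 (power 85% → β = 0.15).
n = (2.318 × 9.82 / 2.25)² = 102.35
Round up: n = 103.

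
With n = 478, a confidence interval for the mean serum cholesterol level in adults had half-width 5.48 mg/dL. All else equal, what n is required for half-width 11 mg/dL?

Margin of error scales as 1/√n, so n₂ = n₁·(E₁/E₂)².
n₂ = 478 × (5.48/11)² = 478 × 0.2482 = 118.64
Round up: n₂ = 119.

119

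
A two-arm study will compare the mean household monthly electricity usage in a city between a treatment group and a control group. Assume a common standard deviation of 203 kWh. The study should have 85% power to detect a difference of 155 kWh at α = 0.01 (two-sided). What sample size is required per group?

45 per group

For two equal groups, n per group = 2·((z_{α/2} + z_β)·σ/δ)².
z_{α/2} = 2.576; z_β = 1.036 (power 85%).
n = 2 × (3.612 × 203 / 155)² = 2 × 22.38 = 44.76
Round up: n = 45 per group.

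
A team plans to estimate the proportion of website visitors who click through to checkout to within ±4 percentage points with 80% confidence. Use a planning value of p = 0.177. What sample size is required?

150

For a proportion with margin E = 0.04 at 80% confidence, z = 1.282.
n = p̂(1−p̂)(z/E)² = 0.177 × 0.823 × (1.282/0.04)² = 149.63
Round up: n = 150.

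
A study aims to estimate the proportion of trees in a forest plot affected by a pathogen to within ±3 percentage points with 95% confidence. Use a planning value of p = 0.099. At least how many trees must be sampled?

n = 381

For a proportion with margin E = 0.03 at 95% confidence, z = 1.960.
n = p̂(1−p̂)(z/E)² = 0.099 × 0.901 × (1.960/0.03)² = 380.74
Round up: n = 381.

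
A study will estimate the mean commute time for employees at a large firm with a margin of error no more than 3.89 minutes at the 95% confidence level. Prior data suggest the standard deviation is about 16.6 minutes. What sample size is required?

For a mean, the margin of error is E = z·σ/√n, so n = (zσ/E)².
At 95% confidence, z = 1.960.
n = (1.960 × 16.6 / 3.89)² = 69.96
Round up: n = 70.

70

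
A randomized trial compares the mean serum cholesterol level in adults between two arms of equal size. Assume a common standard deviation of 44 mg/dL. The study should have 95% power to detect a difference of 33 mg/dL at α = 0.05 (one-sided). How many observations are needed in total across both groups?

78 total

For two equal groups, n per group = 2·((z_α + z_β)·σ/δ)².
z_α = 1.645; z_β = 1.645 (power 95%).
n = 2 × (3.290 × 44 / 33)² = 2 × 19.24 = 38.48
Round up: n = 39 per group.
Total across both groups: 2 × 39 = 78.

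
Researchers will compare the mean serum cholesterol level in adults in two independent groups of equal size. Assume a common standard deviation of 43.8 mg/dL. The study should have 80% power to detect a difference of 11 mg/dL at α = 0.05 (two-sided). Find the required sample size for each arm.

249 per group

For two equal groups, n per group = 2·((z_{α/2} + z_β)·σ/δ)².
z_{α/2} = 1.960; z_β = 0.842 (power 80%).
n = 2 × (2.802 × 43.8 / 11)² = 2 × 124.48 = 248.96
Round up: n = 249 per group.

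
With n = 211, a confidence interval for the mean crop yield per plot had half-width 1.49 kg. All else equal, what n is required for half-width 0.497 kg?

Margin of error scales as 1/√n, so n₂ = n₁·(E₁/E₂)².
n₂ = 211 × (1.49/0.497)² = 211 × 8.988 = 1896.47
Round up: n₂ = 1897.

n = 1897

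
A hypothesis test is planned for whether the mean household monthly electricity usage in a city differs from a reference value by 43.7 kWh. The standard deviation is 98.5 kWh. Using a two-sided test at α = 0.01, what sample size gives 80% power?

n = 60

For a one-sample z-test, n = ((z_{α/2} + z_β)·σ/δ)².
z_{α/2} = 2.576 (two-sided α = 0.01); z_β = 0.842 (power 80% → β = 0.2).
n = (3.418 × 98.5 / 43.7)² = 59.35
Round up: n = 60.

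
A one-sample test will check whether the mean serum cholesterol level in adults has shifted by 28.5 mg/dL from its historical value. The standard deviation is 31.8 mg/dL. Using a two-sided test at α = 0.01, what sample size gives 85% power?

For a one-sample z-test, n = ((z_{α/2} + z_β)·σ/δ)².
z_{α/2} = 2.576 (two-sided α = 0.01); z_β = 1.036 (power 85% → β = 0.15).
n = (3.612 × 31.8 / 28.5)² = 16.24
Round up: n = 17.

n = 17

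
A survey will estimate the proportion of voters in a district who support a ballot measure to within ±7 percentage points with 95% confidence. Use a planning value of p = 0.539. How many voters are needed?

n = 195

For a proportion with margin E = 0.07 at 95% confidence, z = 1.960.
n = p̂(1−p̂)(z/E)² = 0.539 × 0.461 × (1.960/0.07)² = 194.81
Round up: n = 195.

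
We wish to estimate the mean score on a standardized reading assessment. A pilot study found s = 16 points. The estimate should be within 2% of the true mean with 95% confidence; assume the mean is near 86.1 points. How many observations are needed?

For a mean, the margin of error is E = z·σ/√n, so n = (zσ/E)².
At 95% confidence, z = 1.960.
E = 2% of 86.1 = 1.722 points.
n = (1.960 × 16 / 1.722)² = 331.65
Round up: n = 332.

332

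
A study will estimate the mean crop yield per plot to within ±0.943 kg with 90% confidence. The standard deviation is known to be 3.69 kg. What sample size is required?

For a mean, the margin of error is E = z·σ/√n, so n = (zσ/E)².
At 90% confidence, z = 1.645.
n = (1.645 × 3.69 / 0.943)² = 41.43
Round up: n = 42.

n = 42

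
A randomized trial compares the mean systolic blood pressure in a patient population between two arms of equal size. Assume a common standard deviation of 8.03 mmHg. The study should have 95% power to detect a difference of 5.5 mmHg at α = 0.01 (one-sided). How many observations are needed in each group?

68 per group

For two equal groups, n per group = 2·((z_α + z_β)·σ/δ)².
z_α = 2.326; z_β = 1.645 (power 95%).
n = 2 × (3.971 × 8.03 / 5.5)² = 2 × 33.61 = 67.22
Round up: n = 68 per group.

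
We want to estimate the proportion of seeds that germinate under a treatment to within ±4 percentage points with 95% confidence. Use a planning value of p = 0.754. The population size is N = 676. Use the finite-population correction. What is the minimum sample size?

n = 269

For a proportion with margin E = 0.04 at 95% confidence, z = 1.960.
n = p̂(1−p̂)(z/E)² = 0.754 × 0.246 × (1.960/0.04)² = 445.35 — call this n₀.
Finite-population correction with N = 676: n = n₀ / (1 + (n₀−1)/N) = 445.35 / 1.657 = 268.77
Round up: n = 269.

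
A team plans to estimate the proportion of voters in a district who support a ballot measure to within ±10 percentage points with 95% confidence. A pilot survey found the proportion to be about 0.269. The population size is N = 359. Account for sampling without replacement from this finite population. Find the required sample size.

For a proportion with margin E = 0.1 at 95% confidence, z = 1.960.
n = p̂(1−p̂)(z/E)² = 0.269 × 0.731 × (1.960/0.1)² = 75.54 — call this n₀.
Finite-population correction with N = 359: n = n₀ / (1 + (n₀−1)/N) = 75.54 / 1.208 = 62.53
Round up: n = 63.

63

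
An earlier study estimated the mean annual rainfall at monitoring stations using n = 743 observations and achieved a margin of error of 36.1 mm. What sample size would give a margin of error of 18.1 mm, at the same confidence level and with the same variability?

Margin of error scales as 1/√n, so n₂ = n₁·(E₁/E₂)².
n₂ = 743 × (36.1/18.1)² = 743 × 3.978 = 2955.65
Round up: n₂ = 2956.

n = 2956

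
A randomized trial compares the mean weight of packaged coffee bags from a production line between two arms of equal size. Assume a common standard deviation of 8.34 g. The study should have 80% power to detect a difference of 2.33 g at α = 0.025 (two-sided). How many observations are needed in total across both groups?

For two equal groups, n per group = 2·((z_{α/2} + z_β)·σ/δ)².
z_{α/2} = 2.241; z_β = 0.842 (power 80%).
n = 2 × (3.083 × 8.34 / 2.33)² = 2 × 121.78 = 243.56
Round up: n = 244 per group.
Total across both groups: 2 × 244 = 488.

488 total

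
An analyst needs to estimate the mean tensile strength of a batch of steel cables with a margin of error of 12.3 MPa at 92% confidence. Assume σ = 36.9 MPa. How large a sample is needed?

For a mean, the margin of error is E = z·σ/√n, so n = (zσ/E)².
At 92% confidence, z = 1.751.
n = (1.751 × 36.9 / 12.3)² = 27.59
Round up: n = 28.

n = 28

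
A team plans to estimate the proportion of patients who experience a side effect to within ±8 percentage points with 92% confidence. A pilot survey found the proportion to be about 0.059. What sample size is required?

27

For a proportion with margin E = 0.08 at 92% confidence, z = 1.751.
n = p̂(1−p̂)(z/E)² = 0.059 × 0.941 × (1.751/0.08)² = 26.60
Round up: n = 27.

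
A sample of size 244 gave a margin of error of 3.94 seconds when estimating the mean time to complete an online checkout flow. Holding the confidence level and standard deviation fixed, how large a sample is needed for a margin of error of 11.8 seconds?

Margin of error scales as 1/√n, so n₂ = n₁·(E₁/E₂)².
n₂ = 244 × (3.94/11.8)² = 244 × 0.1115 = 27.21
Round up: n₂ = 28.

28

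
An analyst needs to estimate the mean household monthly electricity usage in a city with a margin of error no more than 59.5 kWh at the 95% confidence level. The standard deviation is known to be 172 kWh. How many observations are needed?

For a mean, the margin of error is E = z·σ/√n, so n = (zσ/E)².
At 95% confidence, z = 1.960.
n = (1.960 × 172 / 59.5)² = 32.10
Round up: n = 33.

n = 33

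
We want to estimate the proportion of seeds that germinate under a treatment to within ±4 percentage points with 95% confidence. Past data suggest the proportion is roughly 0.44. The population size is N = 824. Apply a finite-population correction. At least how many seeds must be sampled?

For a proportion with margin E = 0.04 at 95% confidence, z = 1.960.
n = p̂(1−p̂)(z/E)² = 0.44 × 0.56 × (1.960/0.04)² = 591.61 — call this n₀.
Finite-population correction with N = 824: n = n₀ / (1 + (n₀−1)/N) = 591.61 / 1.717 = 344.56
Round up: n = 345.

345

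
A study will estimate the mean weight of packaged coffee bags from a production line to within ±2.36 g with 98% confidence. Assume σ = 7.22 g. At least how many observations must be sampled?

For a mean, the margin of error is E = z·σ/√n, so n = (zσ/E)².
At 98% confidence, z = 2.326.
n = (2.326 × 7.22 / 2.36)² = 50.64
Round up: n = 51.

n = 51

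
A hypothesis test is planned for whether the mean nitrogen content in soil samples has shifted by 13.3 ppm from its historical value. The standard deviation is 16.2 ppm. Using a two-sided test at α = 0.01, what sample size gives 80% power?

For a one-sample z-test, n = ((z_{α/2} + z_β)·σ/δ)².
z_{α/2} = 2.576 (two-sided α = 0.01); z_β = 0.842 (power 80% → β = 0.2).
n = (3.418 × 16.2 / 13.3)² = 17.33
Round up: n = 18.

n = 18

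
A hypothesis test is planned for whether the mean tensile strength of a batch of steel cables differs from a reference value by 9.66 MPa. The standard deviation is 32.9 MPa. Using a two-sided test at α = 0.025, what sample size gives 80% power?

111

For a one-sample z-test, n = ((z_{α/2} + z_β)·σ/δ)².
z_{α/2} = 2.241 (two-sided α = 0.025); z_β = 0.842 (power 80% → β = 0.2).
n = (3.083 × 32.9 / 9.66)² = 110.25
Round up: n = 111.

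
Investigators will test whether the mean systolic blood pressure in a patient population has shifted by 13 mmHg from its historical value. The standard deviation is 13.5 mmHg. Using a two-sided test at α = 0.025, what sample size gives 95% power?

17

For a one-sample z-test, n = ((z_{α/2} + z_β)·σ/δ)².
z_{α/2} = 2.241 (two-sided α = 0.025); z_β = 1.645 (power 95% → β = 0.05).
n = (3.886 × 13.5 / 13)² = 16.28
Round up: n = 17.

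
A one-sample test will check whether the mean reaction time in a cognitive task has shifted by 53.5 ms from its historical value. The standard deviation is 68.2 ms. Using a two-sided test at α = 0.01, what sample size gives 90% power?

25

For a one-sample z-test, n = ((z_{α/2} + z_β)·σ/δ)².
z_{α/2} = 2.576 (two-sided α = 0.01); z_β = 1.282 (power 90% → β = 0.1).
n = (3.858 × 68.2 / 53.5)² = 24.19
Round up: n = 25.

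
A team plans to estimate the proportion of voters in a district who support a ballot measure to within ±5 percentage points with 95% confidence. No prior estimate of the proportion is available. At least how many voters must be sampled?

For a proportion with margin E = 0.05 at 95% confidence, z = 1.960.
With no prior estimate, use p = 0.5, which maximizes p(1−p) at 0.25.
n = 0.25 × (z/E)² = 0.25 × (1.960/0.05)² = 384.16
Round up: n = 385.

385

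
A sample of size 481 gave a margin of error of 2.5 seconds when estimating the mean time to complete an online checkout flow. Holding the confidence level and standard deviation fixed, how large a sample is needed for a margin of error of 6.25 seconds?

77

Margin of error scales as 1/√n, so n₂ = n₁·(E₁/E₂)².
n₂ = 481 × (2.5/6.25)² = 481 × 0.16 = 76.96
Round up: n₂ = 77.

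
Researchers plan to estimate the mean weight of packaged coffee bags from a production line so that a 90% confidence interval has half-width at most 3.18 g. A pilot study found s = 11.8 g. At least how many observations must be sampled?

For a mean, the margin of error is E = z·σ/√n, so n = (zσ/E)².
At 90% confidence, z = 1.645.
n = (1.645 × 11.8 / 3.18)² = 37.26
Round up: n = 38.

38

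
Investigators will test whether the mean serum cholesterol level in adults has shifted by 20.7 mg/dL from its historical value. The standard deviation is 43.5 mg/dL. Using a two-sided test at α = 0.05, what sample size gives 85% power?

40

For a one-sample z-test, n = ((z_{α/2} + z_β)·σ/δ)².
z_{α/2} = 1.960 (two-sided α = 0.05); z_β = 1.036 (power 85% → β = 0.15).
n = (2.996 × 43.5 / 20.7)² = 39.64
Round up: n = 40.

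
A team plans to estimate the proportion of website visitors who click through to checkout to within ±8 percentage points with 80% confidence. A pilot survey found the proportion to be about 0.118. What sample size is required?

For a proportion with margin E = 0.08 at 80% confidence, z = 1.282.
n = p̂(1−p̂)(z/E)² = 0.118 × 0.882 × (1.282/0.08)² = 26.73
Round up: n = 27.

27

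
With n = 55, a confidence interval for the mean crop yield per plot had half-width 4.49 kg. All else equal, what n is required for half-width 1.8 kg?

343

Margin of error scales as 1/√n, so n₂ = n₁·(E₁/E₂)².
n₂ = 55 × (4.49/1.8)² = 55 × 6.222 = 342.21
Round up: n₂ = 343.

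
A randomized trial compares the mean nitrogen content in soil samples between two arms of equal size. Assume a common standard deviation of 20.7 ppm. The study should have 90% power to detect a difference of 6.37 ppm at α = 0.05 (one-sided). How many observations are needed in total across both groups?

For two equal groups, n per group = 2·((z_α + z_β)·σ/δ)².
z_α = 1.645; z_β = 1.282 (power 90%).
n = 2 × (2.927 × 20.7 / 6.37)² = 2 × 90.47 = 180.94
Round up: n = 181 per group.
Total across both groups: 2 × 181 = 362.

362 total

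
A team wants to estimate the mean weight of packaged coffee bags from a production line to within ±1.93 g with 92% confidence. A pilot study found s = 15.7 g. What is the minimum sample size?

203

For a mean, the margin of error is E = z·σ/√n, so n = (zσ/E)².
At 92% confidence, z = 1.751.
n = (1.751 × 15.7 / 1.93)² = 202.89
Round up: n = 203.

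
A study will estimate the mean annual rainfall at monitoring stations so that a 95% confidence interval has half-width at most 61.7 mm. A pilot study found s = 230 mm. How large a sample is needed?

For a mean, the margin of error is E = z·σ/√n, so n = (zσ/E)².
At 95% confidence, z = 1.960.
n = (1.960 × 230 / 61.7)² = 53.38
Round up: n = 54.

54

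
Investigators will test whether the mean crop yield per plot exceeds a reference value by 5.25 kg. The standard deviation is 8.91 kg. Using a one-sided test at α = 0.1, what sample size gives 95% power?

For a one-sample z-test, n = ((z_α + z_β)·σ/δ)².
z_α = 1.282 (one-sided α = 0.1); z_β = 1.645 (power 95% → β = 0.05).
n = (2.927 × 8.91 / 5.25)² = 24.68
Round up: n = 25.

n = 25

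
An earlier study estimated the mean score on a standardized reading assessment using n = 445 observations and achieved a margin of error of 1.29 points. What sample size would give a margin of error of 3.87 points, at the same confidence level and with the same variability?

50

Margin of error scales as 1/√n, so n₂ = n₁·(E₁/E₂)².
n₂ = 445 × (1.29/3.87)² = 445 × 0.1111 = 49.44
Round up: n₂ = 50.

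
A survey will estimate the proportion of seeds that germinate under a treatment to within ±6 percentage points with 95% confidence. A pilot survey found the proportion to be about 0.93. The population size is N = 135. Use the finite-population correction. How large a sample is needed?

For a proportion with margin E = 0.06 at 95% confidence, z = 1.960.
n = p̂(1−p̂)(z/E)² = 0.93 × 0.07 × (1.960/0.06)² = 69.47 — call this n₀.
Finite-population correction with N = 135: n = n₀ / (1 + (n₀−1)/N) = 69.47 / 1.507 = 46.10
Round up: n = 47.

n = 47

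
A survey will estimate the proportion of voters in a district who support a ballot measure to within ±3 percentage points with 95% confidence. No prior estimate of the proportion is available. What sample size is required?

1068

For a proportion with margin E = 0.03 at 95% confidence, z = 1.960.
With no prior estimate, use p = 0.5, which maximizes p(1−p) at 0.25.
n = 0.25 × (z/E)² = 0.25 × (1.960/0.03)² = 1067.11
Round up: n = 1068.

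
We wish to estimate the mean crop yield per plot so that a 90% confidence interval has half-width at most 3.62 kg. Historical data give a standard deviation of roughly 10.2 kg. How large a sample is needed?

For a mean, the margin of error is E = z·σ/√n, so n = (zσ/E)².
At 90% confidence, z = 1.645.
n = (1.645 × 10.2 / 3.62)² = 21.48
Round up: n = 22.

22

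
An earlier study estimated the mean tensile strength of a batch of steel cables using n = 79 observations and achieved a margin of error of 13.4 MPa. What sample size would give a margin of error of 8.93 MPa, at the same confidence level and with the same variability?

Margin of error scales as 1/√n, so n₂ = n₁·(E₁/E₂)².
n₂ = 79 × (13.4/8.93)² = 79 × 2.252 = 177.91
Round up: n₂ = 178.

n = 178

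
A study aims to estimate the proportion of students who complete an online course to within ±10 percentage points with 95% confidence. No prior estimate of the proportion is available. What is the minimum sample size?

For a proportion with margin E = 0.1 at 95% confidence, z = 1.960.
With no prior estimate, use p = 0.5, which maximizes p(1−p) at 0.25.
n = 0.25 × (z/E)² = 0.25 × (1.960/0.1)² = 96.04
Round up: n = 97.

97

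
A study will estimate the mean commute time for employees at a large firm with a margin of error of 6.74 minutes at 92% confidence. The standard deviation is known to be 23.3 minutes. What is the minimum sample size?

37

For a mean, the margin of error is E = z·σ/√n, so n = (zσ/E)².
At 92% confidence, z = 1.751.
n = (1.751 × 23.3 / 6.74)² = 36.64
Round up: n = 37.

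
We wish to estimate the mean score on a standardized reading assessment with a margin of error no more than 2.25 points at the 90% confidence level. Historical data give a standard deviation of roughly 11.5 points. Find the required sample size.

71

For a mean, the margin of error is E = z·σ/√n, so n = (zσ/E)².
At 90% confidence, z = 1.645.
n = (1.645 × 11.5 / 2.25)² = 70.69
Round up: n = 71.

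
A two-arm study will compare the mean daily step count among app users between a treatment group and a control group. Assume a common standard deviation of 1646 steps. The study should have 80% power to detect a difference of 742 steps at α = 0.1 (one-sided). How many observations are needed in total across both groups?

For two equal groups, n per group = 2·((z_α + z_β)·σ/δ)².
z_α = 1.282; z_β = 0.842 (power 80%).
n = 2 × (2.124 × 1646 / 742)² = 2 × 22.20 = 44.40
Round up: n = 45 per group.
Total across both groups: 2 × 45 = 90.

90 total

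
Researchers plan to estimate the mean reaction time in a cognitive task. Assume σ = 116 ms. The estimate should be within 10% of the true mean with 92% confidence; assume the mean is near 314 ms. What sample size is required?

For a mean, the margin of error is E = z·σ/√n, so n = (zσ/E)².
At 92% confidence, z = 1.751.
E = 10% of 314 = 31.4 ms.
n = (1.751 × 116 / 31.4)² = 41.84
Round up: n = 42.

42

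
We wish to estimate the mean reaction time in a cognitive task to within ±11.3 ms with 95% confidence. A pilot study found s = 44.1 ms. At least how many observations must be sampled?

For a mean, the margin of error is E = z·σ/√n, so n = (zσ/E)².
At 95% confidence, z = 1.960.
n = (1.960 × 44.1 / 11.3)² = 58.51
Round up: n = 59.

n = 59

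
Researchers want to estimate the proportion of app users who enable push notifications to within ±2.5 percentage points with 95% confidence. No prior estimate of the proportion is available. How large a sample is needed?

For a proportion with margin E = 0.025 at 95% confidence, z = 1.960.
With no prior estimate, use p = 0.5, which maximizes p(1−p) at 0.25.
n = 0.25 × (z/E)² = 0.25 × (1.960/0.025)² = 1536.64
Round up: n = 1537.

1537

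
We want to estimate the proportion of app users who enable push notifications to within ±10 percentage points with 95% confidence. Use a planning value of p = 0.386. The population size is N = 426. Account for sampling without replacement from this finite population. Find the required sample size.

For a proportion with margin E = 0.1 at 95% confidence, z = 1.960.
n = p̂(1−p̂)(z/E)² = 0.386 × 0.614 × (1.960/0.1)² = 91.05 — call this n₀.
Finite-population correction with N = 426: n = n₀ / (1 + (n₀−1)/N) = 91.05 / 1.211 = 75.19
Round up: n = 76.

76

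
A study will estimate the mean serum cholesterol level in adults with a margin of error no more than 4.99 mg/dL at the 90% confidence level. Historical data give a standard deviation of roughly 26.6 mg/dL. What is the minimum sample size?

For a mean, the margin of error is E = z·σ/√n, so n = (zσ/E)².
At 90% confidence, z = 1.645.
n = (1.645 × 26.6 / 4.99)² = 76.89
Round up: n = 77.

n = 77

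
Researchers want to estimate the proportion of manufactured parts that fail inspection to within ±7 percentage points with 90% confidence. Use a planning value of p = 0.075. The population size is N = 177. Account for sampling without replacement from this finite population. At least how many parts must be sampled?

For a proportion with margin E = 0.07 at 90% confidence, z = 1.645.
n = p̂(1−p̂)(z/E)² = 0.075 × 0.925 × (1.645/0.07)² = 38.31 — call this n₀.
Finite-population correction with N = 177: n = n₀ / (1 + (n₀−1)/N) = 38.31 / 1.211 = 31.64
Round up: n = 32.

n = 32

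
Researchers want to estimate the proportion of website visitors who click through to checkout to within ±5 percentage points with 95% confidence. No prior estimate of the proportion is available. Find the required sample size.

n = 385

For a proportion with margin E = 0.05 at 95% confidence, z = 1.960.
With no prior estimate, use p = 0.5, which maximizes p(1−p) at 0.25.
n = 0.25 × (z/E)² = 0.25 × (1.960/0.05)² = 384.16
Round up: n = 385.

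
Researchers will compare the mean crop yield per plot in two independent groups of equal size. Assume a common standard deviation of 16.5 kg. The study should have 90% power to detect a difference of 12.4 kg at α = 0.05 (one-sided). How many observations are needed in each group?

For two equal groups, n per group = 2·((z_α + z_β)·σ/δ)².
z_α = 1.645; z_β = 1.282 (power 90%).
n = 2 × (2.927 × 16.5 / 12.4)² = 2 × 15.17 = 30.34
Round up: n = 31 per group.

31 per group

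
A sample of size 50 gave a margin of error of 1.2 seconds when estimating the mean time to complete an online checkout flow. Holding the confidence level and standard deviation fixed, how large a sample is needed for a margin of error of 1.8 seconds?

Margin of error scales as 1/√n, so n₂ = n₁·(E₁/E₂)².
n₂ = 50 × (1.2/1.8)² = 50 × 0.4444 = 22.22
Round up: n₂ = 23.

n = 23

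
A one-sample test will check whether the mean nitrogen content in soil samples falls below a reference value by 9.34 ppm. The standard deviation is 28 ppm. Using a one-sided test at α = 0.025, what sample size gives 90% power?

95

For a one-sample z-test, n = ((z_α + z_β)·σ/δ)².
z_α = 1.960 (one-sided α = 0.025); z_β = 1.282 (power 90% → β = 0.1).
n = (3.242 × 28 / 9.34)² = 94.46
Round up: n = 95.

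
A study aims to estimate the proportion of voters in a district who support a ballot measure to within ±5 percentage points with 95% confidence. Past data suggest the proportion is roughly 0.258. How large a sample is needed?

For a proportion with margin E = 0.05 at 95% confidence, z = 1.960.
n = p̂(1−p̂)(z/E)² = 0.258 × 0.742 × (1.960/0.05)² = 294.17
Round up: n = 295.

n = 295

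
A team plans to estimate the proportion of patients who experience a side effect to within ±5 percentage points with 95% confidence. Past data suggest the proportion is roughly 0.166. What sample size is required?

213

For a proportion with margin E = 0.05 at 95% confidence, z = 1.960.
n = p̂(1−p̂)(z/E)² = 0.166 × 0.834 × (1.960/0.05)² = 212.74
Round up: n = 213.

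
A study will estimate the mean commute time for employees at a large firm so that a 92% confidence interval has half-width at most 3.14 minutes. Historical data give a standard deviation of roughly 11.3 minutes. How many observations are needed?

40

For a mean, the margin of error is E = z·σ/√n, so n = (zσ/E)².
At 92% confidence, z = 1.751.
n = (1.751 × 11.3 / 3.14)² = 39.71
Round up: n = 40.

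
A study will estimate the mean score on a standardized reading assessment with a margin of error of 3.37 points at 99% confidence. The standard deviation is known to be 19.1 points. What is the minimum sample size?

214

For a mean, the margin of error is E = z·σ/√n, so n = (zσ/E)².
At 99% confidence, z = 2.576.
n = (2.576 × 19.1 / 3.37)² = 213.16
Round up: n = 214.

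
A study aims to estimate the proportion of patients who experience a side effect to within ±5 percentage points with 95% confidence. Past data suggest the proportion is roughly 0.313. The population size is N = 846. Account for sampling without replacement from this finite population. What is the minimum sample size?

For a proportion with margin E = 0.05 at 95% confidence, z = 1.960.
n = p̂(1−p̂)(z/E)² = 0.313 × 0.687 × (1.960/0.05)² = 330.43 — call this n₀.
Finite-population correction with N = 846: n = n₀ / (1 + (n₀−1)/N) = 330.43 / 1.389 = 237.89
Round up: n = 238.

n = 238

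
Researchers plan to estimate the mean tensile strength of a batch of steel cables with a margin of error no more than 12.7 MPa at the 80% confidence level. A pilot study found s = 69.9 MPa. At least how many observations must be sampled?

n = 50

For a mean, the margin of error is E = z·σ/√n, so n = (zσ/E)².
At 80% confidence, z = 1.282.
n = (1.282 × 69.9 / 12.7)² = 49.79
Round up: n = 50.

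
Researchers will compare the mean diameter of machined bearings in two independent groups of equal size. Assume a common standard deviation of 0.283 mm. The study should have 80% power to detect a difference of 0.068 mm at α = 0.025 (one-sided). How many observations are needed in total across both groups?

544 total

For two equal groups, n per group = 2·((z_α + z_β)·σ/δ)².
z_α = 1.960; z_β = 0.842 (power 80%).
n = 2 × (2.802 × 0.283 / 0.068)² = 2 × 135.99 = 271.98
Round up: n = 272 per group.
Total across both groups: 2 × 272 = 544.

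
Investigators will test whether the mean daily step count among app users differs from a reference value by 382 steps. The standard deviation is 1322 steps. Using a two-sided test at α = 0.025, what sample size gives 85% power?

129

For a one-sample z-test, n = ((z_{α/2} + z_β)·σ/δ)².
z_{α/2} = 2.241 (two-sided α = 0.025); z_β = 1.036 (power 85% → β = 0.15).
n = (3.277 × 1322 / 382)² = 128.61
Round up: n = 129.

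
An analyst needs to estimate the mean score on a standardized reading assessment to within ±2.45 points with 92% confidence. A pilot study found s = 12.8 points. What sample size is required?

84

For a mean, the margin of error is E = z·σ/√n, so n = (zσ/E)².
At 92% confidence, z = 1.751.
n = (1.751 × 12.8 / 2.45)² = 83.69
Round up: n = 84.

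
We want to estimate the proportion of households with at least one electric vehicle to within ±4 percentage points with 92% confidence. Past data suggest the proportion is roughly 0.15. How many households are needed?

For a proportion with margin E = 0.04 at 92% confidence, z = 1.751.
n = p̂(1−p̂)(z/E)² = 0.15 × 0.85 × (1.751/0.04)² = 244.32
Round up: n = 245.

245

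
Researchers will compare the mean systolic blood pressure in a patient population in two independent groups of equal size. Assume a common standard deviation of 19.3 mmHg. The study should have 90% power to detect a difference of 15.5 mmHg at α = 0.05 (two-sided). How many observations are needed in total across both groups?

For two equal groups, n per group = 2·((z_{α/2} + z_β)·σ/δ)².
z_{α/2} = 1.960; z_β = 1.282 (power 90%).
n = 2 × (3.242 × 19.3 / 15.5)² = 2 × 16.30 = 32.60
Round up: n = 33 per group.
Total across both groups: 2 × 33 = 66.

66 total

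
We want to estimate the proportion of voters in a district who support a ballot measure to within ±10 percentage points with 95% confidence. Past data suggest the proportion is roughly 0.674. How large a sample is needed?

For a proportion with margin E = 0.1 at 95% confidence, z = 1.960.
n = p̂(1−p̂)(z/E)² = 0.674 × 0.326 × (1.960/0.1)² = 84.41
Round up: n = 85.

85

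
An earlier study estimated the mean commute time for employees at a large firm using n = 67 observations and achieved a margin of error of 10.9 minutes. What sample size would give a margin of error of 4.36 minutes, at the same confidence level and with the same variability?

Margin of error scales as 1/√n, so n₂ = n₁·(E₁/E₂)².
n₂ = 67 × (10.9/4.36)² = 67 × 6.25 = 418.75
Round up: n₂ = 419.

n = 419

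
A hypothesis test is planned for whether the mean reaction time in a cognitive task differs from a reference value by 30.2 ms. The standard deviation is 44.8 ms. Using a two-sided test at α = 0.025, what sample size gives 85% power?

24

For a one-sample z-test, n = ((z_{α/2} + z_β)·σ/δ)².
z_{α/2} = 2.241 (two-sided α = 0.025); z_β = 1.036 (power 85% → β = 0.15).
n = (3.277 × 44.8 / 30.2)² = 23.63
Round up: n = 24.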